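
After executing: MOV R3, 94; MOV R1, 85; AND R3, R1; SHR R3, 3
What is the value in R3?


Register state trace:
  MOV R3, 94  → R3 = 94 (0b01011110)
  MOV R1, 85  → R1 = 85 (0b01010101)
  AND R3, R1  → R3 = 94 AND 85 = 84 (0b01010100)
  SHR R3, 3  → R3 = 84 >> 3 = 10
Final: R3 = 10

10


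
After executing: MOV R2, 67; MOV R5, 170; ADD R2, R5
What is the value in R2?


Register state trace:
  MOV R2, 67  → R2 = 67
  MOV R5, 170  → R5 = 170
  ADD R2, R5  → R2 = 67 + 170 = 237
Final: R2 = 237

237


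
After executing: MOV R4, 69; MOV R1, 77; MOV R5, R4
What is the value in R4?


Register state trace:
  MOV R4, 69  → R4 = 69
  MOV R1, 77  → R1 = 77
  MOV R5, R4  → R5 = 69
Final: R4 = 69

69


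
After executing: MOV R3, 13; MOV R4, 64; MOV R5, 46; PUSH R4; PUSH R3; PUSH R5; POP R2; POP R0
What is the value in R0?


Stack trace (top is rightmost):
  MOV R3, 13  → R3 = 13
  MOV R4, 64  → R4 = 64
  MOV R5, 46  → R5 = 46
  PUSH R4  → stack: [64]
  PUSH R3  → stack: [64, 13]
  PUSH R5  → stack: [64, 13, 46]
  POP R2  → R2 = 46, stack: [64, 13]
  POP R0  → R0 = 13, stack: [64]
Final: R0 = 13

13


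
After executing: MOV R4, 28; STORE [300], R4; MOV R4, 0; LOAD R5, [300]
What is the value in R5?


Register and memory trace:
  MOV R4, 28  → R4 = 28
  STORE [300], R4  → mem[300] = 28
  MOV R4, 0  → R4 = 0
  LOAD R5, [300]  → R5 = mem[300] = 28
Final: R5 = 28

28


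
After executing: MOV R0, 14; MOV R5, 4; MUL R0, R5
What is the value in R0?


Register state trace:
  MOV R0, 14  → R0 = 14
  MOV R5, 4  → R5 = 4
  MUL R0, R5  → R0 = 14 * 4 = 56
Final: R0 = 56

56


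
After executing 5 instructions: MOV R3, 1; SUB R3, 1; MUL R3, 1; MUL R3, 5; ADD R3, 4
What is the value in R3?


Register state trace:
  MOV R3, 1  → R3 = 1
  SUB R3, 1  → R3 = 1 - 1 = 0
  MUL R3, 1  → R3 = 0 * 1 = 0
  MUL R3, 5  → R3 = 0 * 5 = 0
  ADD R3, 4  → R3 = 0 + 4 = 4
Final: R3 = 4

4


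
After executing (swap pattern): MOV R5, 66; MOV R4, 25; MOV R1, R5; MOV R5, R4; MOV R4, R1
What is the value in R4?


Register state trace (swap pattern):
  MOV R5, 66  → R5 = 66
  MOV R4, 25  → R4 = 25
  MOV R1, R5  → R1 = 66  (save R5)
  MOV R5, R4  → R5 = 25  (R5 gets R4's value)
  MOV R4, R1  → R4 = 66  (R4 gets saved value)
Final: R4 = 66

66


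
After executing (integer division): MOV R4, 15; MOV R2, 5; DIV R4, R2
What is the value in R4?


Register state trace:
  MOV R4, 15  → R4 = 15
  MOV R2, 5  → R2 = 5
  DIV R4, R2  → R4 = 15 // 5 = 3
Final: R4 = 3

3


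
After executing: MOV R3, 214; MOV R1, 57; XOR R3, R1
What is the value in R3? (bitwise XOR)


Register state trace:
  MOV R3, 214  → R3 = 214 (0b11010110)
  MOV R1, 57  → R1 = 57 (0b00111001)
  XOR R3, R1  → R3 = 214 XOR 57 = 239 (0b11101111)
Final: R3 = 239

239


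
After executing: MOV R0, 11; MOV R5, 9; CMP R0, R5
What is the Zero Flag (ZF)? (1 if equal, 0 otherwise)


Register state trace:
  MOV R0, 11  → R0 = 11
  MOV R5, 9  → R5 = 9
  CMP R0, R5  → computes 11 - 9 = 2
  Result is nonzero, so values are not equal
ZF = 0

0


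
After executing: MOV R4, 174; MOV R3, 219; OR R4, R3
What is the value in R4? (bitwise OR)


Register state trace:
  MOV R4, 174  → R4 = 174 (0b10101110)
  MOV R3, 219  → R3 = 219 (0b11011011)
  OR R4, R3   → R4 = 174 OR 219 = 255 (0b11111111)
Final: R4 = 255

255


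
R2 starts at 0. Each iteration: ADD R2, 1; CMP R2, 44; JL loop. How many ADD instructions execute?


Loop trace (R2 starts at 0, target 44, step 1):
  ADD #1: R2 = 0 + 1 = 1  → 1 < 44, loop
  ADD #2: R2 = 1 + 1 = 2  → 2 < 44, loop
  ADD #3: R2 = 2 + 1 = 3  → 3 < 44, loop
  ADD #4: R2 = 3 + 1 = 4  → 4 < 44, loop
  ADD #5: R2 = 4 + 1 = 5  → 5 < 44, loop
  ADD #6: R2 = 5 + 1 = 6  → 6 < 44, loop
  ADD #7: R2 = 6 + 1 = 7  → 7 < 44, loop
  ADD #8: R2 = 7 + 1 = 8  → 8 < 44, loop
  ADD #9: R2 = 8 + 1 = 9  → 9 < 44, loop
  ADD #10: R2 = 9 + 1 = 10  → 10 < 44, loop
  ADD #11: R2 = 10 + 1 = 11  → 11 < 44, loop
  ADD #12: R2 = 11 + 1 = 12  → 12 < 44, loop
  ADD #13: R2 = 12 + 1 = 13  → 13 < 44, loop
  ADD #14: R2 = 13 + 1 = 14  → 14 < 44, loop
  ADD #15: R2 = 14 + 1 = 15  → 15 < 44, loop
  ADD #16: R2 = 15 + 1 = 16  → 16 < 44, loop
  ADD #17: R2 = 16 + 1 = 17  → 17 < 44, loop
  ADD #18: R2 = 17 + 1 = 18  → 18 < 44, loop
  ADD #19: R2 = 18 + 1 = 19  → 19 < 44, loop
  ADD #20: R2 = 19 + 1 = 20  → 20 < 44, loop
  ADD #21: R2 = 20 + 1 = 21  → 21 < 44, loop
  ADD #22: R2 = 21 + 1 = 22  → 22 < 44, loop
  ADD #23: R2 = 22 + 1 = 23  → 23 < 44, loop
  ADD #24: R2 = 23 + 1 = 24  → 24 < 44, loop
  ADD #25: R2 = 24 + 1 = 25  → 25 < 44, loop
  ADD #26: R2 = 25 + 1 = 26  → 26 < 44, loop
  ADD #27: R2 = 26 + 1 = 27  → 27 < 44, loop
  ADD #28: R2 = 27 + 1 = 28  → 28 < 44, loop
  ADD #29: R2 = 28 + 1 = 29  → 29 < 44, loop
  ADD #30: R2 = 29 + 1 = 30  → 30 < 44, loop
  ADD #31: R2 = 30 + 1 = 31  → 31 < 44, loop
  ADD #32: R2 = 31 + 1 = 32  → 32 < 44, loop
  ADD #33: R2 = 32 + 1 = 33  → 33 < 44, loop
  ADD #34: R2 = 33 + 1 = 34  → 34 < 44, loop
  ADD #35: R2 = 34 + 1 = 35  → 35 < 44, loop
  ADD #36: R2 = 35 + 1 = 36  → 36 < 44, loop
  ADD #37: R2 = 36 + 1 = 37  → 37 < 44, loop
  ADD #38: R2 = 37 + 1 = 38  → 38 < 44, loop
  ADD #39: R2 = 38 + 1 = 39  → 39 < 44, loop
  ADD #40: R2 = 39 + 1 = 40  → 40 < 44, loop
  ADD #41: R2 = 40 + 1 = 41  → 41 < 44, loop
  ADD #42: R2 = 41 + 1 = 42  → 42 < 44, loop
  ADD #43: R2 = 42 + 1 = 43  → 43 < 44, loop
  ADD #44: R2 = 43 + 1 = 44  → 44 >= 44, exit
Total ADD instructions: 44

44


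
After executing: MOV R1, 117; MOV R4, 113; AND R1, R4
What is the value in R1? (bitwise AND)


Register state trace:
  MOV R1, 117  → R1 = 117 (0b01110101)
  MOV R4, 113  → R4 = 113 (0b01110001)
  AND R1, R4  → R1 = 117 AND 113 = 113 (0b01110001)
Final: R1 = 113

113


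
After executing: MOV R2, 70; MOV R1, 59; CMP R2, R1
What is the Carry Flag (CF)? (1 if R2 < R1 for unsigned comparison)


Register state trace:
  MOV R2, 70  → R2 = 70
  MOV R1, 59  → R1 = 59
  CMP R2, R1  → unsigned 70 - 59: no borrow
  70 >= 59, so CF = 0
CF = 0

0


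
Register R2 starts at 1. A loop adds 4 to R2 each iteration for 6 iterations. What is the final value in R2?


Starting value: R2 = 1
  Iter 1: R2 = 1 + 4 = 5
  Iter 2: R2 = 5 + 4 = 9
  Iter 3: R2 = 9 + 4 = 13
  Iter 4: R2 = 13 + 4 = 17
  Iter 5: R2 = 17 + 4 = 21
  Iter 6: R2 = 21 + 4 = 25
Final: R2 = 25

25


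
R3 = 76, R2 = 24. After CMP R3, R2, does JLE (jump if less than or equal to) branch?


Trace:
  R3 = 76, R2 = 24
  CMP R3, R2  → compares 76 vs 24
  JLE checks: is 76 less than or equal to 24?
  76 > 24, so condition is false
Branch taken: No

No


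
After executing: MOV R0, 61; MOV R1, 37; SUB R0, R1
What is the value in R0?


Register state trace:
  MOV R0, 61  → R0 = 61
  MOV R1, 37  → R1 = 37
  SUB R0, R1  → R0 = 61 - 37 = 24
Final: R0 = 24

24


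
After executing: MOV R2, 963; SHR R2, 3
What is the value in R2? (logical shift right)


Register state trace:
  MOV R2, 963  → R2 = 963
  SHR R2, 3  → R2 = 963 >> 3 = 963 // 2^3 = 120
Final: R2 = 120

120


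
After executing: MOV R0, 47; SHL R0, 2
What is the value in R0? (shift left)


Register state trace:
  MOV R0, 47  → R0 = 47
  SHL R0, 2  → R0 = 47 << 2 = 47 * 2^2 = 188
Final: R0 = 188

188


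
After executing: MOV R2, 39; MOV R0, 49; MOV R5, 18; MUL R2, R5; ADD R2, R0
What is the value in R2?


Register state trace:
  MOV R2, 39  → R2 = 39
  MOV R0, 49  → R0 = 49
  MOV R5, 18  → R5 = 18
  MUL R2, R5  → R2 = 39 * 18 = 702
  ADD R2, R0  → R2 = 702 + 49 = 751
Final: R2 = 751

751


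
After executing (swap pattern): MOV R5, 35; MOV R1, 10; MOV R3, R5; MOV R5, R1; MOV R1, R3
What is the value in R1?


Register state trace (swap pattern):
  MOV R5, 35  → R5 = 35
  MOV R1, 10  → R1 = 10
  MOV R3, R5  → R3 = 35  (save R5)
  MOV R5, R1  → R5 = 10  (R5 gets R1's value)
  MOV R1, R3  → R1 = 35  (R1 gets saved value)
Final: R1 = 35

35


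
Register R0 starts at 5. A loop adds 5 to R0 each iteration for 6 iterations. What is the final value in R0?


Starting value: R0 = 5
  Iter 1: R0 = 5 + 5 = 10
  Iter 2: R0 = 10 + 5 = 15
  Iter 3: R0 = 15 + 5 = 20
  Iter 4: R0 = 20 + 5 = 25
  Iter 5: R0 = 25 + 5 = 30
  Iter 6: R0 = 30 + 5 = 35
Final: R0 = 35

35


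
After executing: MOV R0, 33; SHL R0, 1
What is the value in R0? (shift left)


Register state trace:
  MOV R0, 33  → R0 = 33
  SHL R0, 1  → R0 = 33 << 1 = 33 * 2^1 = 66
Final: R0 = 66

66


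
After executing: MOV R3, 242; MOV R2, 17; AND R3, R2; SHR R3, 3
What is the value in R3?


Register state trace:
  MOV R3, 242  → R3 = 242 (0b11110010)
  MOV R2, 17  → R2 = 17 (0b00010001)
  AND R3, R2  → R3 = 242 AND 17 = 16 (0b00010000)
  SHR R3, 3  → R3 = 16 >> 3 = 2
Final: R3 = 2

2


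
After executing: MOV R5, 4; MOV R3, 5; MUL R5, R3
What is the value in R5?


Register state trace:
  MOV R5, 4  → R5 = 4
  MOV R3, 5  → R3 = 5
  MUL R5, R3  → R5 = 4 * 5 = 20
Final: R5 = 20

20


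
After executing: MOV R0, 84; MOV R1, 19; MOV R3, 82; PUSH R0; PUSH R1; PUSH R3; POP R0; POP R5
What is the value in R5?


Stack trace (top is rightmost):
  MOV R0, 84  → R0 = 84
  MOV R1, 19  → R1 = 19
  MOV R3, 82  → R3 = 82
  PUSH R0  → stack: [84]
  PUSH R1  → stack: [84, 19]
  PUSH R3  → stack: [84, 19, 82]
  POP R0  → R0 = 82, stack: [84, 19]
  POP R5  → R5 = 19, stack: [84]
Final: R5 = 19

19


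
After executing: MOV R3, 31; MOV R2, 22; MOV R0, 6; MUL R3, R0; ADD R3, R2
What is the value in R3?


Register state trace:
  MOV R3, 31  → R3 = 31
  MOV R2, 22  → R2 = 22
  MOV R0, 6  → R0 = 6
  MUL R3, R0  → R3 = 31 * 6 = 186
  ADD R3, R2  → R3 = 186 + 22 = 208
Final: R3 = 208

208


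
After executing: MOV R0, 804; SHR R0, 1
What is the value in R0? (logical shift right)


Register state trace:
  MOV R0, 804  → R0 = 804
  SHR R0, 1  → R0 = 804 >> 1 = 804 // 2^1 = 402
Final: R0 = 402

402


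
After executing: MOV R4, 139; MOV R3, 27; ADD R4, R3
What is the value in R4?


Register state trace:
  MOV R4, 139  → R4 = 139
  MOV R3, 27  → R3 = 27
  ADD R4, R3  → R4 = 139 + 27 = 166
Final: R4 = 166

166


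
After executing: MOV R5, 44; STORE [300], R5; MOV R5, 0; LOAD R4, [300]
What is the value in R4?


Register and memory trace:
  MOV R5, 44  → R5 = 44
  STORE [300], R5  → mem[300] = 44
  MOV R5, 0  → R5 = 0
  LOAD R4, [300]  → R4 = mem[300] = 44
Final: R4 = 44

44


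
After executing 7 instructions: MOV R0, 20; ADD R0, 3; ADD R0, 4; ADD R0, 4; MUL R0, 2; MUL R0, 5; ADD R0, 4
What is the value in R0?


Register state trace:
  MOV R0, 20  → R0 = 20
  ADD R0, 3  → R0 = 20 + 3 = 23
  ADD R0, 4  → R0 = 23 + 4 = 27
  ADD R0, 4  → R0 = 27 + 4 = 31
  MUL R0, 2  → R0 = 31 * 2 = 62
  MUL R0, 5  → R0 = 62 * 5 = 310
  ADD R0, 4  → R0 = 310 + 4 = 314
Final: R0 = 314

314


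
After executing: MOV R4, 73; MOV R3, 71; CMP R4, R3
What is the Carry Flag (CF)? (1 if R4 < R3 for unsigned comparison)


Register state trace:
  MOV R4, 73  → R4 = 73
  MOV R3, 71  → R3 = 71
  CMP R4, R3  → unsigned 73 - 71: no borrow
  73 >= 71, so CF = 0
CF = 0

0


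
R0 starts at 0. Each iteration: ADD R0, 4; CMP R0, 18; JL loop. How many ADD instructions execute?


Loop trace (R0 starts at 0, target 18, step 4):
  ADD #1: R0 = 0 + 4 = 4  → 4 < 18, loop
  ADD #2: R0 = 4 + 4 = 8  → 8 < 18, loop
  ADD #3: R0 = 8 + 4 = 12  → 12 < 18, loop
  ADD #4: R0 = 12 + 4 = 16  → 16 < 18, loop
  ADD #5: R0 = 16 + 4 = 20  → 20 >= 18, exit
Total ADD instructions: 5

5


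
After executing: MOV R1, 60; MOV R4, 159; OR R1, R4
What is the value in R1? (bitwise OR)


Register state trace:
  MOV R1, 60  → R1 = 60 (0b00111100)
  MOV R4, 159  → R4 = 159 (0b10011111)
  OR R1, R4   → R1 = 60 OR 159 = 191 (0b10111111)
Final: R1 = 191

191


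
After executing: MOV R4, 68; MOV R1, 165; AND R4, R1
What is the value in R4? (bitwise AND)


Register state trace:
  MOV R4, 68  → R4 = 68 (0b01000100)
  MOV R1, 165  → R1 = 165 (0b10100101)
  AND R4, R1  → R4 = 68 AND 165 = 4 (0b00000100)
Final: R4 = 4

4


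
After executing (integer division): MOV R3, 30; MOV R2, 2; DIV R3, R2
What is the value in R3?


Register state trace:
  MOV R3, 30  → R3 = 30
  MOV R2, 2  → R2 = 2
  DIV R3, R2  → R3 = 30 // 2 = 15
Final: R3 = 15

15


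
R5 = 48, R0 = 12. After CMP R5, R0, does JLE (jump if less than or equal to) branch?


Trace:
  R5 = 48, R0 = 12
  CMP R5, R0  → compares 48 vs 12
  JLE checks: is 48 less than or equal to 12?
  48 > 12, so condition is false
Branch taken: No

No


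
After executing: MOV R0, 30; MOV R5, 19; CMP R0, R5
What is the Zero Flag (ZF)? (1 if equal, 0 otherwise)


Register state trace:
  MOV R0, 30  → R0 = 30
  MOV R5, 19  → R5 = 19
  CMP R0, R5  → computes 30 - 19 = 11
  Result is nonzero, so values are not equal
ZF = 0

0


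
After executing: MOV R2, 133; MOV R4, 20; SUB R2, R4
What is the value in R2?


Register state trace:
  MOV R2, 133  → R2 = 133
  MOV R4, 20  → R4 = 20
  SUB R2, R4  → R2 = 133 - 20 = 113
Final: R2 = 113

113


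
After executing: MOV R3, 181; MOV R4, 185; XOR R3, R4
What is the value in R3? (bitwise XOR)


Register state trace:
  MOV R3, 181  → R3 = 181 (0b10110101)
  MOV R4, 185  → R4 = 185 (0b10111001)
  XOR R3, R4  → R3 = 181 XOR 185 = 12 (0b00001100)
Final: R3 = 12

12


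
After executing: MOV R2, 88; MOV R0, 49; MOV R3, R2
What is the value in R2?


Register state trace:
  MOV R2, 88  → R2 = 88
  MOV R0, 49  → R0 = 49
  MOV R3, R2  → R3 = 88
Final: R2 = 88

88


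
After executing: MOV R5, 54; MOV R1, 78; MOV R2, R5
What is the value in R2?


Register state trace:
  MOV R5, 54  → R5 = 54
  MOV R1, 78  → R1 = 78
  MOV R2, R5  → R2 = 54
Final: R2 = 54

54


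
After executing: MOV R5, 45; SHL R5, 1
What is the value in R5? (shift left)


Register state trace:
  MOV R5, 45  → R5 = 45
  SHL R5, 1  → R5 = 45 << 1 = 45 * 2^1 = 90
Final: R5 = 90

90


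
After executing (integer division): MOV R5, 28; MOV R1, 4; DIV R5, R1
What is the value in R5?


Register state trace:
  MOV R5, 28  → R5 = 28
  MOV R1, 4  → R1 = 4
  DIV R5, R1  → R5 = 28 // 4 = 7
Final: R5 = 7

7


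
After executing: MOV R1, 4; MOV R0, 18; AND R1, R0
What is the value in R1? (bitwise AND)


Register state trace:
  MOV R1, 4  → R1 = 4 (0b00000100)
  MOV R0, 18  → R0 = 18 (0b00010010)
  AND R1, R0  → R1 = 4 AND 18 = 0 (0b00000000)
Final: R1 = 0

0


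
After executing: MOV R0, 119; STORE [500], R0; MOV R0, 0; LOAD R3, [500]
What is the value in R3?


Register and memory trace:
  MOV R0, 119  → R0 = 119
  STORE [500], R0  → mem[500] = 119
  MOV R0, 0  → R0 = 0
  LOAD R3, [500]  → R3 = mem[500] = 119
Final: R3 = 119

119


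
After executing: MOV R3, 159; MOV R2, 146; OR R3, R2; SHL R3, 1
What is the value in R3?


Register state trace:
  MOV R3, 159  → R3 = 159 (0b10011111)
  MOV R2, 146  → R2 = 146 (0b10010010)
  OR R3, R2  → R3 = 159 OR 146 = 159 (0b10011111)
  SHL R3, 1  → R3 = 159 << 1 = 318
Final: R3 = 318

318


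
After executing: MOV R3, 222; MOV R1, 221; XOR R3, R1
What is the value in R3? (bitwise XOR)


Register state trace:
  MOV R3, 222  → R3 = 222 (0b11011110)
  MOV R1, 221  → R1 = 221 (0b11011101)
  XOR R3, R1  → R3 = 222 XOR 221 = 3 (0b00000011)
Final: R3 = 3

3


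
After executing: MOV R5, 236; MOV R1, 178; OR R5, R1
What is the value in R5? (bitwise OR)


Register state trace:
  MOV R5, 236  → R5 = 236 (0b11101100)
  MOV R1, 178  → R1 = 178 (0b10110010)
  OR R5, R1   → R5 = 236 OR 178 = 254 (0b11111110)
Final: R5 = 254

254


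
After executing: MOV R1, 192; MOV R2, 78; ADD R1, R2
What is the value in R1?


Register state trace:
  MOV R1, 192  → R1 = 192
  MOV R2, 78  → R2 = 78
  ADD R1, R2  → R1 = 192 + 78 = 270
Final: R1 = 270

270


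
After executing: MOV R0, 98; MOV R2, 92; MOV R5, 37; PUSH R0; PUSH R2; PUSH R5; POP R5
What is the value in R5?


Stack trace (top is rightmost):
  MOV R0, 98  → R0 = 98
  MOV R2, 92  → R2 = 92
  MOV R5, 37  → R5 = 37
  PUSH R0  → stack: [98]
  PUSH R2  → stack: [98, 92]
  PUSH R5  → stack: [98, 92, 37]
  POP R5  → R5 = 37, stack: [98, 92]
Final: R5 = 37

37


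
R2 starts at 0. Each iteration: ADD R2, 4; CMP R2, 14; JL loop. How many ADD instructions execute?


Loop trace (R2 starts at 0, target 14, step 4):
  ADD #1: R2 = 0 + 4 = 4  → 4 < 14, loop
  ADD #2: R2 = 4 + 4 = 8  → 8 < 14, loop
  ADD #3: R2 = 8 + 4 = 12  → 12 < 14, loop
  ADD #4: R2 = 12 + 4 = 16  → 16 >= 14, exit
Total ADD instructions: 4

4


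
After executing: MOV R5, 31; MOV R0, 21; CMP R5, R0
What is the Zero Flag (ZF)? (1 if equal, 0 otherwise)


Register state trace:
  MOV R5, 31  → R5 = 31
  MOV R0, 21  → R0 = 21
  CMP R5, R0  → computes 31 - 21 = 10
  Result is nonzero, so values are not equal
ZF = 0

0


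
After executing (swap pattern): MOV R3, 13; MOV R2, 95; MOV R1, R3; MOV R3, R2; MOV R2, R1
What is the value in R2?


Register state trace (swap pattern):
  MOV R3, 13  → R3 = 13
  MOV R2, 95  → R2 = 95
  MOV R1, R3  → R1 = 13  (save R3)
  MOV R3, R2  → R3 = 95  (R3 gets R2's value)
  MOV R2, R1  → R2 = 13  (R2 gets saved value)
Final: R2 = 13

13


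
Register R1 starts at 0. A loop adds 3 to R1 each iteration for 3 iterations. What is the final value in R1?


Starting value: R1 = 0
  Iter 1: R1 = 0 + 3 = 3
  Iter 2: R1 = 3 + 3 = 6
  Iter 3: R1 = 6 + 3 = 9
Final: R1 = 9

9


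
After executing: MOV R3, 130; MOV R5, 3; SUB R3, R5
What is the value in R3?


Register state trace:
  MOV R3, 130  → R3 = 130
  MOV R5, 3  → R5 = 3
  SUB R3, R5  → R3 = 130 - 3 = 127
Final: R3 = 127

127


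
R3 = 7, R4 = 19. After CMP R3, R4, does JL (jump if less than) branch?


Trace:
  R3 = 7, R4 = 19
  CMP R3, R4  → compares 7 vs 19
  JL checks: is 7 less than 19?
  7 < 19, so condition is true
Branch taken: Yes

Yes


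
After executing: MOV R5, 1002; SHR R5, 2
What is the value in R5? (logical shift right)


Register state trace:
  MOV R5, 1002  → R5 = 1002
  SHR R5, 2  → R5 = 1002 >> 2 = 1002 // 2^2 = 250
Final: R5 = 250

250


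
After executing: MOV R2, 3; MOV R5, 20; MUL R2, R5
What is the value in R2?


Register state trace:
  MOV R2, 3  → R2 = 3
  MOV R5, 20  → R5 = 20
  MUL R2, R5  → R2 = 3 * 20 = 60
Final: R2 = 60

60


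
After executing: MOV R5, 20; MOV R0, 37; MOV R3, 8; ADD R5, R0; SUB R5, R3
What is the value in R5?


Register state trace:
  MOV R5, 20  → R5 = 20
  MOV R0, 37  → R0 = 37
  MOV R3, 8  → R3 = 8
  ADD R5, R0  → R5 = 20 + 37 = 57
  SUB R5, R3  → R5 = 57 - 8 = 49
Final: R5 = 49

49


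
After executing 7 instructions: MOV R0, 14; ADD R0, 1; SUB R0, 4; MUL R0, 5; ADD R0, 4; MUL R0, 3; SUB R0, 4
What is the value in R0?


Register state trace:
  MOV R0, 14  → R0 = 14
  ADD R0, 1  → R0 = 14 + 1 = 15
  SUB R0, 4  → R0 = 15 - 4 = 11
  MUL R0, 5  → R0 = 11 * 5 = 55
  ADD R0, 4  → R0 = 55 + 4 = 59
  MUL R0, 3  → R0 = 59 * 3 = 177
  SUB R0, 4  → R0 = 177 - 4 = 173
Final: R0 = 173

173


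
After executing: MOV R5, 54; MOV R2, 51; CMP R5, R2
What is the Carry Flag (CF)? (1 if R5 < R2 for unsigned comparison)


Register state trace:
  MOV R5, 54  → R5 = 54
  MOV R2, 51  → R2 = 51
  CMP R5, R2  → unsigned 54 - 51: no borrow
  54 >= 51, so CF = 0
CF = 0

0


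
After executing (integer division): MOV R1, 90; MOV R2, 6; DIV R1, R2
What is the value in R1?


Register state trace:
  MOV R1, 90  → R1 = 90
  MOV R2, 6  → R2 = 6
  DIV R1, R2  → R1 = 90 // 6 = 15
Final: R1 = 15

15


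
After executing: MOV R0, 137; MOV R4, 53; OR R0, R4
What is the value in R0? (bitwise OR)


Register state trace:
  MOV R0, 137  → R0 = 137 (0b10001001)
  MOV R4, 53  → R4 = 53 (0b00110101)
  OR R0, R4   → R0 = 137 OR 53 = 189 (0b10111101)
Final: R0 = 189

189


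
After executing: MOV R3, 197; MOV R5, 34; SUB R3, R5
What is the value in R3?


Register state trace:
  MOV R3, 197  → R3 = 197
  MOV R5, 34  → R5 = 34
  SUB R3, R5  → R3 = 197 - 34 = 163
Final: R3 = 163

163


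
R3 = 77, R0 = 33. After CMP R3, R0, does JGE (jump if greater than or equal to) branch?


Trace:
  R3 = 77, R0 = 33
  CMP R3, R0  → compares 77 vs 33
  JGE checks: is 77 greater than or equal to 33?
  77 > 33, so condition is true
Branch taken: Yes

Yes


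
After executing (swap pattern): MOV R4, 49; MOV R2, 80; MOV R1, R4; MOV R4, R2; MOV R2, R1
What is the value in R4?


Register state trace (swap pattern):
  MOV R4, 49  → R4 = 49
  MOV R2, 80  → R2 = 80
  MOV R1, R4  → R1 = 49  (save R4)
  MOV R4, R2  → R4 = 80  (R4 gets R2's value)
  MOV R2, R1  → R2 = 49  (R2 gets saved value)
Final: R4 = 80

80


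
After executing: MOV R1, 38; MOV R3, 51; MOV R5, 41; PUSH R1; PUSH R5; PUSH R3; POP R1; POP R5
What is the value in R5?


Stack trace (top is rightmost):
  MOV R1, 38  → R1 = 38
  MOV R3, 51  → R3 = 51
  MOV R5, 41  → R5 = 41
  PUSH R1  → stack: [38]
  PUSH R5  → stack: [38, 41]
  PUSH R3  → stack: [38, 41, 51]
  POP R1  → R1 = 51, stack: [38, 41]
  POP R5  → R5 = 41, stack: [38]
Final: R5 = 41

41


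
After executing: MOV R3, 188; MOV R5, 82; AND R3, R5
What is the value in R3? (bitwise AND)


Register state trace:
  MOV R3, 188  → R3 = 188 (0b10111100)
  MOV R5, 82  → R5 = 82 (0b01010010)
  AND R3, R5  → R3 = 188 AND 82 = 16 (0b00010000)
Final: R3 = 16

16


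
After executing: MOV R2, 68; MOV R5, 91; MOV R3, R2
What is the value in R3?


Register state trace:
  MOV R2, 68  → R2 = 68
  MOV R5, 91  → R5 = 91
  MOV R3, R2  → R3 = 68
Final: R3 = 68

68


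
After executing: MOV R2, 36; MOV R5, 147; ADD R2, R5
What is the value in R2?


Register state trace:
  MOV R2, 36  → R2 = 36
  MOV R5, 147  → R5 = 147
  ADD R2, R5  → R2 = 36 + 147 = 183
Final: R2 = 183

183


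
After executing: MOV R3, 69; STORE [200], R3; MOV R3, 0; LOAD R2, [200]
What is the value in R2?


Register and memory trace:
  MOV R3, 69  → R3 = 69
  STORE [200], R3  → mem[200] = 69
  MOV R3, 0  → R3 = 0
  LOAD R2, [200]  → R2 = mem[200] = 69
Final: R2 = 69

69


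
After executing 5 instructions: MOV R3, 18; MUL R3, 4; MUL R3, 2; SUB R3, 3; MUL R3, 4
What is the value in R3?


Register state trace:
  MOV R3, 18  → R3 = 18
  MUL R3, 4  → R3 = 18 * 4 = 72
  MUL R3, 2  → R3 = 72 * 2 = 144
  SUB R3, 3  → R3 = 144 - 3 = 141
  MUL R3, 4  → R3 = 141 * 4 = 564
Final: R3 = 564

564


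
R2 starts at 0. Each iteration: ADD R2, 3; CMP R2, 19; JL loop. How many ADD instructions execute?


Loop trace (R2 starts at 0, target 19, step 3):
  ADD #1: R2 = 0 + 3 = 3  → 3 < 19, loop
  ADD #2: R2 = 3 + 3 = 6  → 6 < 19, loop
  ADD #3: R2 = 6 + 3 = 9  → 9 < 19, loop
  ADD #4: R2 = 9 + 3 = 12  → 12 < 19, loop
  ADD #5: R2 = 12 + 3 = 15  → 15 < 19, loop
  ADD #6: R2 = 15 + 3 = 18  → 18 < 19, loop
  ADD #7: R2 = 18 + 3 = 21  → 21 >= 19, exit
Total ADD instructions: 7

7


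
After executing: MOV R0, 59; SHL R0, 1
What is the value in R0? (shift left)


Register state trace:
  MOV R0, 59  → R0 = 59
  SHL R0, 1  → R0 = 59 << 1 = 59 * 2^1 = 118
Final: R0 = 118

118


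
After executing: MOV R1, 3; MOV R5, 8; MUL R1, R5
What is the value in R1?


Register state trace:
  MOV R1, 3  → R1 = 3
  MOV R5, 8  → R5 = 8
  MUL R1, R5  → R1 = 3 * 8 = 24
Final: R1 = 24

24


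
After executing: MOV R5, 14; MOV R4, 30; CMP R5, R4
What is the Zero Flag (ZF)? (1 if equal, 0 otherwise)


Register state trace:
  MOV R5, 14  → R5 = 14
  MOV R4, 30  → R4 = 30
  CMP R5, R4  → computes 14 - 30 = -16
  Result is nonzero, so values are not equal
ZF = 0

0


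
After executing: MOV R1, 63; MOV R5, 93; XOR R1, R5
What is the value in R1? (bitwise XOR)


Register state trace:
  MOV R1, 63  → R1 = 63 (0b00111111)
  MOV R5, 93  → R5 = 93 (0b01011101)
  XOR R1, R5  → R1 = 63 XOR 93 = 98 (0b01100010)
Final: R1 = 98

98


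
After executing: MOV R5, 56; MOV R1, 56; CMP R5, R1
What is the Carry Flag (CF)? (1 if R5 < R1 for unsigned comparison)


Register state trace:
  MOV R5, 56  → R5 = 56
  MOV R1, 56  → R1 = 56
  CMP R5, R1  → unsigned 56 - 56: no borrow
  56 >= 56, so CF = 0
CF = 0

0


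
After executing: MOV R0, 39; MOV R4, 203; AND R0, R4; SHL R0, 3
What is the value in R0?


Register state trace:
  MOV R0, 39  → R0 = 39 (0b00100111)
  MOV R4, 203  → R4 = 203 (0b11001011)
  AND R0, R4  → R0 = 39 AND 203 = 3 (0b00000011)
  SHL R0, 3  → R0 = 3 << 3 = 24
Final: R0 = 24

24


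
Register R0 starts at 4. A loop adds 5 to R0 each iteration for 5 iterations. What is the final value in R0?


Starting value: R0 = 4
  Iter 1: R0 = 4 + 5 = 9
  Iter 2: R0 = 9 + 5 = 14
  Iter 3: R0 = 14 + 5 = 19
  Iter 4: R0 = 19 + 5 = 24
  Iter 5: R0 = 24 + 5 = 29
Final: R0 = 29

29


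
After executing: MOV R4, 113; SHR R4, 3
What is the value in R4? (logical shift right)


Register state trace:
  MOV R4, 113  → R4 = 113
  SHR R4, 3  → R4 = 113 >> 3 = 113 // 2^3 = 14
Final: R4 = 14

14


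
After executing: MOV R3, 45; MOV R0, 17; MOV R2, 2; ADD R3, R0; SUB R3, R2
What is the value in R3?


Register state trace:
  MOV R3, 45  → R3 = 45
  MOV R0, 17  → R0 = 17
  MOV R2, 2  → R2 = 2
  ADD R3, R0  → R3 = 45 + 17 = 62
  SUB R3, R2  → R3 = 62 - 2 = 60
Final: R3 = 60

60


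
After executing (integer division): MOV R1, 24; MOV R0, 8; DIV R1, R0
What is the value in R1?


Register state trace:
  MOV R1, 24  → R1 = 24
  MOV R0, 8  → R0 = 8
  DIV R1, R0  → R1 = 24 // 8 = 3
Final: R1 = 3

3


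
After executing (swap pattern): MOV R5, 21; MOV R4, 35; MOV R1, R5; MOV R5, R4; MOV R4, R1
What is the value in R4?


Register state trace (swap pattern):
  MOV R5, 21  → R5 = 21
  MOV R4, 35  → R4 = 35
  MOV R1, R5  → R1 = 21  (save R5)
  MOV R5, R4  → R5 = 35  (R5 gets R4's value)
  MOV R4, R1  → R4 = 21  (R4 gets saved value)
Final: R4 = 21

21


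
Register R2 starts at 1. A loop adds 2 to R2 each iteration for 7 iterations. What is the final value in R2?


Starting value: R2 = 1
  Iter 1: R2 = 1 + 2 = 3
  Iter 2: R2 = 3 + 2 = 5
  Iter 3: R2 = 5 + 2 = 7
  Iter 4: R2 = 7 + 2 = 9
  Iter 5: R2 = 9 + 2 = 11
  Iter 6: R2 = 11 + 2 = 13
  Iter 7: R2 = 13 + 2 = 15
Final: R2 = 15

15


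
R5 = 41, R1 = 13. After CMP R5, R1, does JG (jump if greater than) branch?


Trace:
  R5 = 41, R1 = 13
  CMP R5, R1  → compares 41 vs 13
  JG checks: is 41 greater than 13?
  41 > 13, so condition is true
Branch taken: Yes

Yes


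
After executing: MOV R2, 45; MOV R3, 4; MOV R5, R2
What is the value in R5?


Register state trace:
  MOV R2, 45  → R2 = 45
  MOV R3, 4  → R3 = 4
  MOV R5, R2  → R5 = 45
Final: R5 = 45

45


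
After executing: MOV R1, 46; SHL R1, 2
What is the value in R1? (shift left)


Register state trace:
  MOV R1, 46  → R1 = 46
  SHL R1, 2  → R1 = 46 << 2 = 46 * 2^2 = 184
Final: R1 = 184

184


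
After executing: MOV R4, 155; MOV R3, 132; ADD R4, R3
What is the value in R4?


Register state trace:
  MOV R4, 155  → R4 = 155
  MOV R3, 132  → R3 = 132
  ADD R4, R3  → R4 = 155 + 132 = 287
Final: R4 = 287

287


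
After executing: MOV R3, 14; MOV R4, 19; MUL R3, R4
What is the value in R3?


Register state trace:
  MOV R3, 14  → R3 = 14
  MOV R4, 19  → R4 = 19
  MUL R3, R4  → R3 = 14 * 19 = 266
Final: R3 = 266

266


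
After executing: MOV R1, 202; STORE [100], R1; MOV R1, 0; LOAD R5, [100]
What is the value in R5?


Register and memory trace:
  MOV R1, 202  → R1 = 202
  STORE [100], R1  → mem[100] = 202
  MOV R1, 0  → R1 = 0
  LOAD R5, [100]  → R5 = mem[100] = 202
Final: R5 = 202

202


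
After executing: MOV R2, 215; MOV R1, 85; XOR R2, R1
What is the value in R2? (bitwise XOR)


Register state trace:
  MOV R2, 215  → R2 = 215 (0b11010111)
  MOV R1, 85  → R1 = 85 (0b01010101)
  XOR R2, R1  → R2 = 215 XOR 85 = 130 (0b10000010)
Final: R2 = 130

130


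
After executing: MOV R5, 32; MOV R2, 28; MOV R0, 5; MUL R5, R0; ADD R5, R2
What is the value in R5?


Register state trace:
  MOV R5, 32  → R5 = 32
  MOV R2, 28  → R2 = 28
  MOV R0, 5  → R0 = 5
  MUL R5, R0  → R5 = 32 * 5 = 160
  ADD R5, R2  → R5 = 160 + 28 = 188
Final: R5 = 188

188


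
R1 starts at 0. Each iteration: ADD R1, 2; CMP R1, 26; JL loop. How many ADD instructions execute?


Loop trace (R1 starts at 0, target 26, step 2):
  ADD #1: R1 = 0 + 2 = 2  → 2 < 26, loop
  ADD #2: R1 = 2 + 2 = 4  → 4 < 26, loop
  ADD #3: R1 = 4 + 2 = 6  → 6 < 26, loop
  ADD #4: R1 = 6 + 2 = 8  → 8 < 26, loop
  ADD #5: R1 = 8 + 2 = 10  → 10 < 26, loop
  ADD #6: R1 = 10 + 2 = 12  → 12 < 26, loop
  ADD #7: R1 = 12 + 2 = 14  → 14 < 26, loop
  ADD #8: R1 = 14 + 2 = 16  → 16 < 26, loop
  ADD #9: R1 = 16 + 2 = 18  → 18 < 26, loop
  ADD #10: R1 = 18 + 2 = 20  → 20 < 26, loop
  ADD #11: R1 = 20 + 2 = 22  → 22 < 26, loop
  ADD #12: R1 = 22 + 2 = 24  → 24 < 26, loop
  ADD #13: R1 = 24 + 2 = 26  → 26 >= 26, exit
Total ADD instructions: 13

13


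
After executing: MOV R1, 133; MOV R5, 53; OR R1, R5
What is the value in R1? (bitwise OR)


Register state trace:
  MOV R1, 133  → R1 = 133 (0b10000101)
  MOV R5, 53  → R5 = 53 (0b00110101)
  OR R1, R5   → R1 = 133 OR 53 = 181 (0b10110101)
Final: R1 = 181

181


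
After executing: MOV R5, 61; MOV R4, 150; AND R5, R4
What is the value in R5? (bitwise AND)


Register state trace:
  MOV R5, 61  → R5 = 61 (0b00111101)
  MOV R4, 150  → R4 = 150 (0b10010110)
  AND R5, R4  → R5 = 61 AND 150 = 20 (0b00010100)
Final: R5 = 20

20


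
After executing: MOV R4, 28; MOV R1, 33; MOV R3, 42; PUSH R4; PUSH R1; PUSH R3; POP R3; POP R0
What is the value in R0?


Stack trace (top is rightmost):
  MOV R4, 28  → R4 = 28
  MOV R1, 33  → R1 = 33
  MOV R3, 42  → R3 = 42
  PUSH R4  → stack: [28]
  PUSH R1  → stack: [28, 33]
  PUSH R3  → stack: [28, 33, 42]
  POP R3  → R3 = 42, stack: [28, 33]
  POP R0  → R0 = 33, stack: [28]
Final: R0 = 33

33


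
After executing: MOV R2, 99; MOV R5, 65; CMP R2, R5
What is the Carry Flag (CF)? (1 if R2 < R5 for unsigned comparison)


Register state trace:
  MOV R2, 99  → R2 = 99
  MOV R5, 65  → R5 = 65
  CMP R2, R5  → unsigned 99 - 65: no borrow
  99 >= 65, so CF = 0
CF = 0

0


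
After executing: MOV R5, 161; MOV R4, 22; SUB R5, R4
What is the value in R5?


Register state trace:
  MOV R5, 161  → R5 = 161
  MOV R4, 22  → R4 = 22
  SUB R5, R4  → R5 = 161 - 22 = 139
Final: R5 = 139

139


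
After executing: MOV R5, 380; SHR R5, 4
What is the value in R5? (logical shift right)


Register state trace:
  MOV R5, 380  → R5 = 380
  SHR R5, 4  → R5 = 380 >> 4 = 380 // 2^4 = 23
Final: R5 = 23

23


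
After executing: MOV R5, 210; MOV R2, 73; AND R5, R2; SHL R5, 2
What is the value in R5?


Register state trace:
  MOV R5, 210  → R5 = 210 (0b11010010)
  MOV R2, 73  → R2 = 73 (0b01001001)
  AND R5, R2  → R5 = 210 AND 73 = 64 (0b01000000)
  SHL R5, 2  → R5 = 64 << 2 = 256
Final: R5 = 256

256


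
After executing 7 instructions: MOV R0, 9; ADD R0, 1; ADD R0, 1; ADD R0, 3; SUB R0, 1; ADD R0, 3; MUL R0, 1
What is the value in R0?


Register state trace:
  MOV R0, 9  → R0 = 9
  ADD R0, 1  → R0 = 9 + 1 = 10
  ADD R0, 1  → R0 = 10 + 1 = 11
  ADD R0, 3  → R0 = 11 + 3 = 14
  SUB R0, 1  → R0 = 14 - 1 = 13
  ADD R0, 3  → R0 = 13 + 3 = 16
  MUL R0, 1  → R0 = 16 * 1 = 16
Final: R0 = 16

16


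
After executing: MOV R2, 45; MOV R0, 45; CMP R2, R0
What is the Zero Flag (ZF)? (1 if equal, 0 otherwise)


Register state trace:
  MOV R2, 45  → R2 = 45
  MOV R0, 45  → R0 = 45
  CMP R2, R0  → computes 45 - 45 = 0
  Result is zero, so values are equal
ZF = 1

1


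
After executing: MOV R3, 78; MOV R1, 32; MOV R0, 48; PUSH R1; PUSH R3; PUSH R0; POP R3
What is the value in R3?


Stack trace (top is rightmost):
  MOV R3, 78  → R3 = 78
  MOV R1, 32  → R1 = 32
  MOV R0, 48  → R0 = 48
  PUSH R1  → stack: [32]
  PUSH R3  → stack: [32, 78]
  PUSH R0  → stack: [32, 78, 48]
  POP R3  → R3 = 48, stack: [32, 78]
Final: R3 = 48

48


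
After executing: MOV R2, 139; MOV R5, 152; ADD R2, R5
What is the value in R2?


Register state trace:
  MOV R2, 139  → R2 = 139
  MOV R5, 152  → R5 = 152
  ADD R2, R5  → R2 = 139 + 152 = 291
Final: R2 = 291

291


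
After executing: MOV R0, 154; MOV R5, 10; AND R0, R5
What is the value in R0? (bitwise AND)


Register state trace:
  MOV R0, 154  → R0 = 154 (0b10011010)
  MOV R5, 10  → R5 = 10 (0b00001010)
  AND R0, R5  → R0 = 154 AND 10 = 10 (0b00001010)
Final: R0 = 10

10


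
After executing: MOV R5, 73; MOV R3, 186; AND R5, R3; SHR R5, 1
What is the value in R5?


Register state trace:
  MOV R5, 73  → R5 = 73 (0b01001001)
  MOV R3, 186  → R3 = 186 (0b10111010)
  AND R5, R3  → R5 = 73 AND 186 = 8 (0b00001000)
  SHR R5, 1  → R5 = 8 >> 1 = 4
Final: R5 = 4

4


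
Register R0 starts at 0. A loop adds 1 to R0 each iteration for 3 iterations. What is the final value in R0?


Starting value: R0 = 0
  Iter 1: R0 = 0 + 1 = 1
  Iter 2: R0 = 1 + 1 = 2
  Iter 3: R0 = 2 + 1 = 3
Final: R0 = 3

3


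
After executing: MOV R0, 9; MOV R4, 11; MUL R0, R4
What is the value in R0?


Register state trace:
  MOV R0, 9  → R0 = 9
  MOV R4, 11  → R4 = 11
  MUL R0, R4  → R0 = 9 * 11 = 99
Final: R0 = 99

99


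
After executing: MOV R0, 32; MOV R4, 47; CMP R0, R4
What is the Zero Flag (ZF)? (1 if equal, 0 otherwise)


Register state trace:
  MOV R0, 32  → R0 = 32
  MOV R4, 47  → R4 = 47
  CMP R0, R4  → computes 32 - 47 = -15
  Result is nonzero, so values are not equal
ZF = 0

0


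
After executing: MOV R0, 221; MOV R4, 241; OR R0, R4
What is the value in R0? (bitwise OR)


Register state trace:
  MOV R0, 221  → R0 = 221 (0b11011101)
  MOV R4, 241  → R4 = 241 (0b11110001)
  OR R0, R4   → R0 = 221 OR 241 = 253 (0b11111101)
Final: R0 = 253

253


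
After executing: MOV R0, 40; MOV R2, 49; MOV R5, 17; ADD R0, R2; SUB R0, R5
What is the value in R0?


Register state trace:
  MOV R0, 40  → R0 = 40
  MOV R2, 49  → R2 = 49
  MOV R5, 17  → R5 = 17
  ADD R0, R2  → R0 = 40 + 49 = 89
  SUB R0, R5  → R0 = 89 - 17 = 72
Final: R0 = 72

72


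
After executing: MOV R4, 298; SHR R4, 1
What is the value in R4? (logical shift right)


Register state trace:
  MOV R4, 298  → R4 = 298
  SHR R4, 1  → R4 = 298 >> 1 = 298 // 2^1 = 149
Final: R4 = 149

149


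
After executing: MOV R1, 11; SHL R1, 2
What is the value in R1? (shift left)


Register state trace:
  MOV R1, 11  → R1 = 11
  SHL R1, 2  → R1 = 11 << 2 = 11 * 2^2 = 44
Final: R1 = 44

44


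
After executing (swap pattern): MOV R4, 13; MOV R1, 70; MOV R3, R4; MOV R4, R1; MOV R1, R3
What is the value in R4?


Register state trace (swap pattern):
  MOV R4, 13  → R4 = 13
  MOV R1, 70  → R1 = 70
  MOV R3, R4  → R3 = 13  (save R4)
  MOV R4, R1  → R4 = 70  (R4 gets R1's value)
  MOV R1, R3  → R1 = 13  (R1 gets saved value)
Final: R4 = 70

70


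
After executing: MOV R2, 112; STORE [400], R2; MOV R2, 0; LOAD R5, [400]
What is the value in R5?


Register and memory trace:
  MOV R2, 112  → R2 = 112
  STORE [400], R2  → mem[400] = 112
  MOV R2, 0  → R2 = 0
  LOAD R5, [400]  → R5 = mem[400] = 112
Final: R5 = 112

112


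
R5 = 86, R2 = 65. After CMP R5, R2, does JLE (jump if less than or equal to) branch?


Trace:
  R5 = 86, R2 = 65
  CMP R5, R2  → compares 86 vs 65
  JLE checks: is 86 less than or equal to 65?
  86 > 65, so condition is false
Branch taken: No

No


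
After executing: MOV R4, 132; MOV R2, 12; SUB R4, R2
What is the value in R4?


Register state trace:
  MOV R4, 132  → R4 = 132
  MOV R2, 12  → R2 = 12
  SUB R4, R2  → R4 = 132 - 12 = 120
Final: R4 = 120

120


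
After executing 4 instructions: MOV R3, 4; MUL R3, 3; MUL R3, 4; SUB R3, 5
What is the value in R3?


Register state trace:
  MOV R3, 4  → R3 = 4
  MUL R3, 3  → R3 = 4 * 3 = 12
  MUL R3, 4  → R3 = 12 * 4 = 48
  SUB R3, 5  → R3 = 48 - 5 = 43
Final: R3 = 43

43


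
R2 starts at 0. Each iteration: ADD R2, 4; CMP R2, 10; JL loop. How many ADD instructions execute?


Loop trace (R2 starts at 0, target 10, step 4):
  ADD #1: R2 = 0 + 4 = 4  → 4 < 10, loop
  ADD #2: R2 = 4 + 4 = 8  → 8 < 10, loop
  ADD #3: R2 = 8 + 4 = 12  → 12 >= 10, exit
Total ADD instructions: 3

3


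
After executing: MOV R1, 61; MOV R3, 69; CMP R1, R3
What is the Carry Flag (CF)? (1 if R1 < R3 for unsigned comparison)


Register state trace:
  MOV R1, 61  → R1 = 61
  MOV R3, 69  → R3 = 69
  CMP R1, R3  → unsigned 61 - 69: borrow occurs
  61 < 69, so CF = 1
CF = 1

1


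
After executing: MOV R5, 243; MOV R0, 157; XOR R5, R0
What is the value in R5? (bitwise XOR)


Register state trace:
  MOV R5, 243  → R5 = 243 (0b11110011)
  MOV R0, 157  → R0 = 157 (0b10011101)
  XOR R5, R0  → R5 = 243 XOR 157 = 110 (0b01101110)
Final: R5 = 110

110


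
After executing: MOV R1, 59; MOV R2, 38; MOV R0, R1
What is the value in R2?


Register state trace:
  MOV R1, 59  → R1 = 59
  MOV R2, 38  → R2 = 38
  MOV R0, R1  → R0 = 59
Final: R2 = 38

38


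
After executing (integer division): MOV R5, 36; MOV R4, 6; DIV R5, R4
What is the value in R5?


Register state trace:
  MOV R5, 36  → R5 = 36
  MOV R4, 6  → R4 = 6
  DIV R5, R4  → R5 = 36 // 6 = 6
Final: R5 = 6

6


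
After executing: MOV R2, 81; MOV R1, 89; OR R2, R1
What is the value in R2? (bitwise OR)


Register state trace:
  MOV R2, 81  → R2 = 81 (0b01010001)
  MOV R1, 89  → R1 = 89 (0b01011001)
  OR R2, R1   → R2 = 81 OR 89 = 89 (0b01011001)
Final: R2 = 89

89


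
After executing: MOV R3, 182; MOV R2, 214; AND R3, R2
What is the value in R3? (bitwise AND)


Register state trace:
  MOV R3, 182  → R3 = 182 (0b10110110)
  MOV R2, 214  → R2 = 214 (0b11010110)
  AND R3, R2  → R3 = 182 AND 214 = 150 (0b10010110)
Final: R3 = 150

150


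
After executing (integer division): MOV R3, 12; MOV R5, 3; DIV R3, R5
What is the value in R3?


Register state trace:
  MOV R3, 12  → R3 = 12
  MOV R5, 3  → R5 = 3
  DIV R3, R5  → R3 = 12 // 3 = 4
Final: R3 = 4

4


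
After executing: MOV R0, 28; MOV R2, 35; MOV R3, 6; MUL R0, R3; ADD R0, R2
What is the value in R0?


Register state trace:
  MOV R0, 28  → R0 = 28
  MOV R2, 35  → R2 = 35
  MOV R3, 6  → R3 = 6
  MUL R0, R3  → R0 = 28 * 6 = 168
  ADD R0, R2  → R0 = 168 + 35 = 203
Final: R0 = 203

203


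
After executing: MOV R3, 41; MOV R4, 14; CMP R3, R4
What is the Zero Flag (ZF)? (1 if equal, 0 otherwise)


Register state trace:
  MOV R3, 41  → R3 = 41
  MOV R4, 14  → R4 = 14
  CMP R3, R4  → computes 41 - 14 = 27
  Result is nonzero, so values are not equal
ZF = 0

0


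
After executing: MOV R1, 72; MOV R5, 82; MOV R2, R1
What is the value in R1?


Register state trace:
  MOV R1, 72  → R1 = 72
  MOV R5, 82  → R5 = 82
  MOV R2, R1  → R2 = 72
Final: R1 = 72

72


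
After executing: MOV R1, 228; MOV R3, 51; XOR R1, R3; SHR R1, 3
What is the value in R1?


Register state trace:
  MOV R1, 228  → R1 = 228 (0b11100100)
  MOV R3, 51  → R3 = 51 (0b00110011)
  XOR R1, R3  → R1 = 228 XOR 51 = 215 (0b11010111)
  SHR R1, 3  → R1 = 215 >> 3 = 26
Final: R1 = 26

26


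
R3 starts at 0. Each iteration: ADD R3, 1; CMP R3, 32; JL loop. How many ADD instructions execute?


Loop trace (R3 starts at 0, target 32, step 1):
  ADD #1: R3 = 0 + 1 = 1  → 1 < 32, loop
  ADD #2: R3 = 1 + 1 = 2  → 2 < 32, loop
  ADD #3: R3 = 2 + 1 = 3  → 3 < 32, loop
  ADD #4: R3 = 3 + 1 = 4  → 4 < 32, loop
  ADD #5: R3 = 4 + 1 = 5  → 5 < 32, loop
  ADD #6: R3 = 5 + 1 = 6  → 6 < 32, loop
  ADD #7: R3 = 6 + 1 = 7  → 7 < 32, loop
  ADD #8: R3 = 7 + 1 = 8  → 8 < 32, loop
  ADD #9: R3 = 8 + 1 = 9  → 9 < 32, loop
  ADD #10: R3 = 9 + 1 = 10  → 10 < 32, loop
  ADD #11: R3 = 10 + 1 = 11  → 11 < 32, loop
  ADD #12: R3 = 11 + 1 = 12  → 12 < 32, loop
  ADD #13: R3 = 12 + 1 = 13  → 13 < 32, loop
  ADD #14: R3 = 13 + 1 = 14  → 14 < 32, loop
  ADD #15: R3 = 14 + 1 = 15  → 15 < 32, loop
  ADD #16: R3 = 15 + 1 = 16  → 16 < 32, loop
  ADD #17: R3 = 16 + 1 = 17  → 17 < 32, loop
  ADD #18: R3 = 17 + 1 = 18  → 18 < 32, loop
  ADD #19: R3 = 18 + 1 = 19  → 19 < 32, loop
  ADD #20: R3 = 19 + 1 = 20  → 20 < 32, loop
  ADD #21: R3 = 20 + 1 = 21  → 21 < 32, loop
  ADD #22: R3 = 21 + 1 = 22  → 22 < 32, loop
  ADD #23: R3 = 22 + 1 = 23  → 23 < 32, loop
  ADD #24: R3 = 23 + 1 = 24  → 24 < 32, loop
  ADD #25: R3 = 24 + 1 = 25  → 25 < 32, loop
  ADD #26: R3 = 25 + 1 = 26  → 26 < 32, loop
  ADD #27: R3 = 26 + 1 = 27  → 27 < 32, loop
  ADD #28: R3 = 27 + 1 = 28  → 28 < 32, loop
  ADD #29: R3 = 28 + 1 = 29  → 29 < 32, loop
  ADD #30: R3 = 29 + 1 = 30  → 30 < 32, loop
  ADD #31: R3 = 30 + 1 = 31  → 31 < 32, loop
  ADD #32: R3 = 31 + 1 = 32  → 32 >= 32, exit
Total ADD instructions: 32

32
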